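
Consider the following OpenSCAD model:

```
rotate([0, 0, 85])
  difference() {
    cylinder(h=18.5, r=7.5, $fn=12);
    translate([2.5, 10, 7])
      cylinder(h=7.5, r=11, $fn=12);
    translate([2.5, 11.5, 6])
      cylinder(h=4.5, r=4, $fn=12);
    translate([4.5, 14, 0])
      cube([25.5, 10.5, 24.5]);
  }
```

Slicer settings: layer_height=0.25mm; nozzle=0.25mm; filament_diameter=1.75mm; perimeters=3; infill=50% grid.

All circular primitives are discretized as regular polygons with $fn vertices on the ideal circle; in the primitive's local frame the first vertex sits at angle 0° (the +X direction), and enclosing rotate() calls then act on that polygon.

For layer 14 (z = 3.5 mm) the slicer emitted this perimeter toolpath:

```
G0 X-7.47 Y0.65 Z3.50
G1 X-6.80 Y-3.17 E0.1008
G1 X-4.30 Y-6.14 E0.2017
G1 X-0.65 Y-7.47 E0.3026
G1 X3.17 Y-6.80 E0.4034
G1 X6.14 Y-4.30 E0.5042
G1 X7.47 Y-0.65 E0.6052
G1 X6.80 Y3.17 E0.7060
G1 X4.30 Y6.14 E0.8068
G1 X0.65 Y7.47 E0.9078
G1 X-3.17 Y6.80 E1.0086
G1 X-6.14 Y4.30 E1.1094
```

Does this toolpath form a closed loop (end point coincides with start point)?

no

Start point (G0): (-7.47, 0.65). End point (last G1): the path does not return to the start — open.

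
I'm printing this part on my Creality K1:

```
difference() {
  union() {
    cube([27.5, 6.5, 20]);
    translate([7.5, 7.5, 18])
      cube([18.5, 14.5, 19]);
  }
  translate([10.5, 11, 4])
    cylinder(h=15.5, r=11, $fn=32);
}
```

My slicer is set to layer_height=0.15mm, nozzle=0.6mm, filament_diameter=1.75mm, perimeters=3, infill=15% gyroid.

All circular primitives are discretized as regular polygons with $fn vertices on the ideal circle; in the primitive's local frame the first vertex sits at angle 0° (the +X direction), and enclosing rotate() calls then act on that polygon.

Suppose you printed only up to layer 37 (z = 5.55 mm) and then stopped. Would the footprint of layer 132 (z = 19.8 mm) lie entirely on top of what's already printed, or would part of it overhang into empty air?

part overhangs

Compare the two slices. At z = 5.55: the cube (footprint 27.5×6.5) is included at this height (area 178.75 mm²); the cube at (7.5, 7.5) does not reach this height (z outside [18, 37]); Merging all regions: only the 27.5×6.5 cube is present, so the union is just that shape — area = 178.75 mm²; the r=11 cylinder at (10.5, 11) gives a regular 32-gon of circumradius 11 (constant along its height) (area = (32/2)·11.000²·sin(360°/32) = 377.69 mm²); Taking the first minus the rest: starting from that combined region (178.75 mm²), the r=11 cylinder at (10.5, 11) partially overlaps it — only the 93.00 mm² overlap (of its 377.69 mm²) is removed, clipping the outline — area = 85.75 mm². At z = 19.8: the cube is present — its section is the full 27.5×6.5 rectangle (area 178.75 mm²); the cube at (7.5, 7.5) (footprint 18.5×14.5) is included at this height (area 268.25 mm²); Taking the union: the 2 present regions are separate (no shared area or edge), so areas and boundary lengths simply add and each stays a separate island — area = 447.00 mm²; the cylinder at (10.5, 11) is not intersected at this z (z outside [4, 19.5]); Subtracting the remaining from the first: none of the subtracted shapes is present at this height, so that combined region is unchanged — area = 447.00 mm². Checking containment: at z = 19.8 the cross-section extends beyond the z = 5.55 cross-section by about 361.25 mm².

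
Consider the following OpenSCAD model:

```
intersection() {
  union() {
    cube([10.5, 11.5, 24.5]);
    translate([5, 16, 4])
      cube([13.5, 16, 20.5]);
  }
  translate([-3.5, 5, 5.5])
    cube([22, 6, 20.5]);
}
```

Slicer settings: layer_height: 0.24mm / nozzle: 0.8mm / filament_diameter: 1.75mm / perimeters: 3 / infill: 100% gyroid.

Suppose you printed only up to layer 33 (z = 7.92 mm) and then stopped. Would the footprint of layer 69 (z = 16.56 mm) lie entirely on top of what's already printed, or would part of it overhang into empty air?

Compare the two slices. At z = 7.92: the cube is present — its section is the full 10.5×11.5 rectangle (area 120.75 mm²); the cube at (5, 16) (footprint 13.5×16) is included at this height (area 216.00 mm²); Merging all regions: the 2 present regions are separate (no shared area or edge), so areas and boundary lengths simply add and each stays a separate island — area = 336.75 mm²; the cube at (-3.5, 5) (footprint 22×6) is included at this height (area 132.00 mm²); Keeping only the common overlap: the 22×6 cube at (-3.5, 5) partially overlaps that combined region; clipping to the common part keeps 63.00 mm² — area = 63.00 mm². At z = 16.56: the cube is present — its section is the full 10.5×11.5 rectangle (area 120.75 mm²); the cube at (5, 16) is present — its section is the full 13.5×16 rectangle (area 216.00 mm²); Combining (union): the 2 present regions are separate (no shared area or edge), so areas and boundary lengths simply add and each stays a separate island — area = 336.75 mm²; the cube at (-3.5, 5) (footprint 22×6) is included at this height (area 132.00 mm²); Taking the intersection: the 22×6 cube at (-3.5, 5) partially overlaps the result so far; clipping to the common part keeps 63.00 mm² — area = 63.00 mm². Checking containment: the cross-section at z = 16.56 is a subset of the cross-section at z = 7.92.

entirely on top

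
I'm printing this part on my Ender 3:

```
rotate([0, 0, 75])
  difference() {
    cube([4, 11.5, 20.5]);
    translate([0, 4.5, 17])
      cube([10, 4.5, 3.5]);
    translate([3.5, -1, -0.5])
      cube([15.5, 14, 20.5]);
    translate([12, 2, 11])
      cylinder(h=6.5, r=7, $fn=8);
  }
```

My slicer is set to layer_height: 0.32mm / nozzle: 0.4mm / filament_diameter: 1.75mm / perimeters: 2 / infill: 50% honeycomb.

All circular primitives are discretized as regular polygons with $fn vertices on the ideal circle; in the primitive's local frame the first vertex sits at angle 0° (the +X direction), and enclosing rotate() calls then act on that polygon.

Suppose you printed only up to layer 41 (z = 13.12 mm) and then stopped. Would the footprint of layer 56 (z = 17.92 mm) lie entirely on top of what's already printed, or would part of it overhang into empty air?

entirely on top

Compare the two slices. At z = 13.12: the cube (footprint 4×11.5) is included at this height (area 46.00 mm²); the cube at (0, 4.5) is absent (z outside [17, 20.5]); the cube at (3.5, -1) is present — its section is the full 15.5×14 rectangle (area 217.00 mm²); the cylinder at (12, 2): section is a regular 8-gon, circumradius r=7 (area = (8/2)·7.000²·sin(360°/8) = 138.59 mm²); Subtracting the remaining from the first: starting from the 4×11.5 cube (46.00 mm²), the 15.5×14 cube at (3.5, -1) partially overlaps it — only the 5.75 mm² overlap (of its 217.00 mm²) is removed, clipping the outline; the r=7 cylinder at (12, 2) misses the remaining region (no effect) — area = 40.25 mm²; (whole slice rotated 75° about Z — lengths, areas and connectivity unchanged). At z = 17.92: the cube (footprint 4×11.5) is included at this height (area 46.00 mm²); the 10×4.5 cube at (0, 4.5) contributes its full rectangle (area 45.00 mm²); the cube at (3.5, -1) (footprint 15.5×14) is included at this height (area 217.00 mm²); the cylinder at (12, 2) does not reach this height (z outside [11, 17.5]); After the difference (first − rest): starting from the 4×11.5 cube (46.00 mm²), the 10×4.5 cube at (0, 4.5) partially overlaps it — only the 18.00 mm² overlap (of its 45.00 mm²) is removed, clipping the outline; the 15.5×14 cube at (3.5, -1) partially overlaps it — only the 3.50 mm² overlap (of its 217.00 mm²) is removed, clipping the outline — area = 24.50 mm²; (rotated 75° about Z; rotation is an isometry so areas/perimeters/island counts are preserved). Checking containment: the cross-section at z = 17.92 is a subset of the cross-section at z = 13.12.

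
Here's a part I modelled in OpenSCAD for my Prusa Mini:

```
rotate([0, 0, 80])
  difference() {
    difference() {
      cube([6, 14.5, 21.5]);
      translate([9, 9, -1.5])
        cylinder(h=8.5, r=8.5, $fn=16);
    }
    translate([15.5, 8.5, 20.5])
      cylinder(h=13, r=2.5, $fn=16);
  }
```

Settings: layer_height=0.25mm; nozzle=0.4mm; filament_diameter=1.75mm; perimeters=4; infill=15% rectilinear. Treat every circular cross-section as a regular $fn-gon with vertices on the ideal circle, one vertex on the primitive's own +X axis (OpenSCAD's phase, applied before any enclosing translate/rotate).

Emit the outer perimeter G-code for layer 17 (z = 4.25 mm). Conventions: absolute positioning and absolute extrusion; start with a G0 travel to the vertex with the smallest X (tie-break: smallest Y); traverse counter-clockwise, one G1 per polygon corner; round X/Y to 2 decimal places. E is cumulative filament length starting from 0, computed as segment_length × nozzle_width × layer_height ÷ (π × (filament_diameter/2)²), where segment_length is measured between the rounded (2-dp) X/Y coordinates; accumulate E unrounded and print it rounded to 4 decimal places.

At z = 4.25 mm: the cube is present — its section is the full 6×14.5 rectangle; the cylinder at (9, 9): section is a regular 16-gon, circumradius r=8.5; Subtracting the remaining from the first: starting from the 6×14.5 cube, the r=8.5 cylinder at (9, 9) partially overlaps it — only the 56.75 mm² overlap (of its 221.19 mm²) is removed, clipping the outline — 1 connected region; the cylinder at (15.5, 8.5) does not reach this height (z outside [20.5, 33.5]); Taking the first minus the rest: none of the subtracted shapes is present at this height, so that combined region is unchanged — 1 connected region; (whole slice rotated 80° about Z — lengths, areas and connectivity unchanged). The outline is a single polygon with 10 vertices. Extrusion per mm of travel: 0.4 × 0.25 / (π × 0.875²) = 0.041575. Accumulating E over each segment gives final E = 1.6828.

G0 X-14.28 Y2.52 Z4.25
G1 X0.00 Y0.00 E0.6029
G1 X1.04 Y5.91 E0.8524
G1 X-0.04 Y6.10 E0.8979
G1 X-0.13 Y5.86 E0.9086
G1 X-2.43 Y3.46 E1.0468
G1 X-5.46 Y2.13 E1.1844
G1 X-8.78 Y2.06 E1.3224
G1 X-11.87 Y3.26 E1.4603
G1 X-13.82 Y5.13 E1.5726
G1 X-14.28 Y2.52 E1.6828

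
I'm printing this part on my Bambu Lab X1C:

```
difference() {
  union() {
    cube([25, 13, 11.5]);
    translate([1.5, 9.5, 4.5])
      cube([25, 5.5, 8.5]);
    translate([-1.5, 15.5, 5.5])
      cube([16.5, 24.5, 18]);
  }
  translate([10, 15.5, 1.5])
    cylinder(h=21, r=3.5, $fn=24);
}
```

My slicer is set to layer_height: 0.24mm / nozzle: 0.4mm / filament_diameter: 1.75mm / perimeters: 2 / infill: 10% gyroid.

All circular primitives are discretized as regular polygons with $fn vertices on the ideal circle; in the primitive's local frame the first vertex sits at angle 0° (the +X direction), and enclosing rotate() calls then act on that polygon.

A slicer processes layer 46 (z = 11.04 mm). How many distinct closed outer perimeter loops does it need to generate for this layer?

2

At z = 11.04 mm: the cube (footprint 25×13) is included at this height; the 25×5.5 cube at (1.5, 9.5) contributes its full rectangle; the 16.5×24.5 cube at (-1.5, 15.5) contributes its full rectangle; Combining (union): the regions partially overlap (shared area 82.25 mm²), so overlapping operands fuse into one piece — 2 connected regions; the r=3.5 cylinder at (10, 15.5) contributes a regular 24-gon of circumradius 3.5; After the difference (first − rest): starting from that combined region, the r=3.5 cylinder at (10, 15.5) partially overlaps it — only the 34.58 mm² overlap (of its 38.05 mm²) is removed, clipping the outline — 2 connected regions. The result has 2 disconnected regions.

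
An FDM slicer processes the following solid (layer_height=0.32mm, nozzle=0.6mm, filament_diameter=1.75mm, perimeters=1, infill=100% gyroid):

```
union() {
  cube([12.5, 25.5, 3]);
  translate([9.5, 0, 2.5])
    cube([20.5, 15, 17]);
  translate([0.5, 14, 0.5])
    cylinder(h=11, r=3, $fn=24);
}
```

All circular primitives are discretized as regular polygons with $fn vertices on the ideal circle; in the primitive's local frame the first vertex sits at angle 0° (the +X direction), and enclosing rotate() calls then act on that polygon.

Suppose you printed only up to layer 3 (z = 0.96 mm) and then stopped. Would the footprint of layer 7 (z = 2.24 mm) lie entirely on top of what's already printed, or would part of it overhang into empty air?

Compare the two slices. At z = 0.96: the cube is present — its section is the full 12.5×25.5 rectangle (area 318.75 mm²); the cube at (9.5, 0) does not reach this height (z outside [2.5, 19.5]); the r=3 cylinder at (0.5, 14) contributes a regular 24-gon of circumradius 3 (area = (24/2)·3.000²·sin(360°/24) = 27.95 mm²); Combining (union): the regions partially overlap — summed areas 346.70 mm² minus the doubly-counted overlap 16.94 mm² gives 329.76 mm² — area = 329.76 mm². At z = 2.24: the 12.5×25.5 cube contributes its full rectangle (area 318.75 mm²); the cube at (9.5, 0) does not reach this height (z outside [2.5, 19.5]); the r=3 cylinder at (0.5, 14) gives a regular 24-gon of circumradius 3 (constant along its height) (area = (24/2)·3.000²·sin(360°/24) = 27.95 mm²); Combining (union): the regions partially overlap — summed areas 346.70 mm² minus the doubly-counted overlap 16.94 mm² gives 329.76 mm² — area = 329.76 mm². Checking containment: the cross-section at z = 2.24 is a subset of the cross-section at z = 0.96.

entirely on top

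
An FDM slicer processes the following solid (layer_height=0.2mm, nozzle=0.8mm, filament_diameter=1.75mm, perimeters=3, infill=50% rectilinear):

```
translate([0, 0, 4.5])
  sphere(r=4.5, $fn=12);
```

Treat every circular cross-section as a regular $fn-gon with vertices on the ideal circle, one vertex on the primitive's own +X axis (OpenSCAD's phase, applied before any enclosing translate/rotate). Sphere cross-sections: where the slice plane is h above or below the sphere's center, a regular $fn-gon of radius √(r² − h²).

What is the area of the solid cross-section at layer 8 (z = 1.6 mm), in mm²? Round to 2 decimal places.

35.52 mm²

At z = 1.6 mm: the r=4.5 sphere slices to a regular 12-gon of circumradius 3.441 (√(r²−h²) with h=2.9 from center) (area = (12/2)·3.441²·sin(360°/12) = 35.52 mm²). Overall, the cross-section is a single solid region. Net area = 35.52 mm².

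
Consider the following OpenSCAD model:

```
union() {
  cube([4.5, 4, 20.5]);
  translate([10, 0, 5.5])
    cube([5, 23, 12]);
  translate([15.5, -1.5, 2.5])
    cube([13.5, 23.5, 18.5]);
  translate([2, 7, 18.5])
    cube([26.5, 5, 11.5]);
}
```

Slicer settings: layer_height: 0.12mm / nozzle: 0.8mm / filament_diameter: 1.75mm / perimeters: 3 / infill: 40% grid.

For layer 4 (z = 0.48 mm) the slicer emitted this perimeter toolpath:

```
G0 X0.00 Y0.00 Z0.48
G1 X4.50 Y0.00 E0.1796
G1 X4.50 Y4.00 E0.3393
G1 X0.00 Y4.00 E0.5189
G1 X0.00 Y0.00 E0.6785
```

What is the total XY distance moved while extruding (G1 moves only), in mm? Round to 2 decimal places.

17.00 mm

Sum the Euclidean lengths of each G1 segment: total = 17.00 mm.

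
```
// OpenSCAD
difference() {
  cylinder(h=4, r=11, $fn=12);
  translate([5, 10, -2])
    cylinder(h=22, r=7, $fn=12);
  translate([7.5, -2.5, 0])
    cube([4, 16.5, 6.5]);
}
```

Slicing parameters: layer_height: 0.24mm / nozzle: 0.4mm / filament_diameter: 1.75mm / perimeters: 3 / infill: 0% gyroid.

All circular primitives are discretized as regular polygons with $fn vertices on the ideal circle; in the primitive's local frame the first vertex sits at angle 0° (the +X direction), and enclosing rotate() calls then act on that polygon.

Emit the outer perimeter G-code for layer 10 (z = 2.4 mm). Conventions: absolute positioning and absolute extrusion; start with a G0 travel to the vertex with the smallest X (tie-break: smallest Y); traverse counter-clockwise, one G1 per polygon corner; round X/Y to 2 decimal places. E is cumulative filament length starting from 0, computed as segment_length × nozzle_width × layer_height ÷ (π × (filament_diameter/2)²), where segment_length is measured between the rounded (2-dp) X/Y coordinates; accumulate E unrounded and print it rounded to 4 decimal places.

At z = 2.4 mm: the r=11 cylinder gives a regular 12-gon of circumradius 11 (constant along its height); the r=7 cylinder at (5, 10) gives a regular 12-gon of circumradius 7 (constant along its height); the cube at (7.5, -2.5) (footprint 4×16.5) is included at this height; Taking the first minus the rest: starting from the r=11 cylinder, the r=7 cylinder at (5, 10) partially overlaps it — only the 58.20 mm² overlap (of its 147.00 mm²) is removed, clipping the outline; the 4×16.5 cube at (7.5, -2.5) partially overlaps it — only the 20.31 mm² overlap (of its 66.00 mm²) is removed, clipping the outline — 1 connected region. The outline is a single polygon with 16 vertices. Extrusion per mm of travel: 0.4 × 0.24 / (π × 0.875²) = 0.039912. Accumulating E over each segment gives final E = 2.7821.

G0 X-11.00 Y0.00 Z2.40
G1 X-9.53 Y-5.50 E0.2272
G1 X-5.50 Y-9.53 E0.4547
G1 X0.00 Y-11.00 E0.6819
G1 X5.50 Y-9.53 E0.9091
G1 X9.53 Y-5.50 E1.1366
G1 X10.33 Y-2.50 E1.2605
G1 X7.50 Y-2.50 E1.3735
G1 X7.50 Y3.67 E1.6197
G1 X5.00 Y3.00 E1.7230
G1 X1.50 Y3.94 E1.8677
G1 X-1.06 Y6.50 E2.0122
G1 X-2.00 Y10.00 E2.1568
G1 X-1.87 Y10.50 E2.1774
G1 X-5.50 Y9.53 E2.3274
G1 X-9.53 Y5.50 E2.5549
G1 X-11.00 Y0.00 E2.7821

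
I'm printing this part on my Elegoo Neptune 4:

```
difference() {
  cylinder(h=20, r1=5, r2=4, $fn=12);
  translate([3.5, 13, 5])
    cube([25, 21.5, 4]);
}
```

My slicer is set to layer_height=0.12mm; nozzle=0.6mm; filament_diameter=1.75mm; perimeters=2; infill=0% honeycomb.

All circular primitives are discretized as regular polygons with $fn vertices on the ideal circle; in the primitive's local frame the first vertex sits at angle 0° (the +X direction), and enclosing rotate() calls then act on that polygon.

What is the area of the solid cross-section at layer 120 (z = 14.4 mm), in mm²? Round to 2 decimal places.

54.96 mm²

At z = 14.4 mm: the cone contributes a regular 12-gon of circumradius 4.280 (interpolated between r1=5 and r2=4 at t=0.720) (area = (12/2)·4.280²·sin(360°/12) = 54.96 mm²); the cube at (3.5, 13) does not reach this height (z outside [5, 9]); Taking the first minus the rest: none of the subtracted shapes is present at this height, so the cone is unchanged — area = 54.96 mm². Overall, the cross-section is a single solid region. Net area = 54.96 mm².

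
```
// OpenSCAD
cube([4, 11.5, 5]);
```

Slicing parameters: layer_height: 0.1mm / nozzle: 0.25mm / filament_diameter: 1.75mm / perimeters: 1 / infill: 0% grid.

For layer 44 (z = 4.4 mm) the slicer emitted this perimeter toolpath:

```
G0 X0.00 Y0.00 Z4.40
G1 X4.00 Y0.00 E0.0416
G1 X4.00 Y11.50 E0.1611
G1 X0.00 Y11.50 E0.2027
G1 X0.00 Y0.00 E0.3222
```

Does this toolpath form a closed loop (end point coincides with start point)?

yes

Start point (G0): (0.00, 0.00). End point (last G1): the path returns to the start — closed.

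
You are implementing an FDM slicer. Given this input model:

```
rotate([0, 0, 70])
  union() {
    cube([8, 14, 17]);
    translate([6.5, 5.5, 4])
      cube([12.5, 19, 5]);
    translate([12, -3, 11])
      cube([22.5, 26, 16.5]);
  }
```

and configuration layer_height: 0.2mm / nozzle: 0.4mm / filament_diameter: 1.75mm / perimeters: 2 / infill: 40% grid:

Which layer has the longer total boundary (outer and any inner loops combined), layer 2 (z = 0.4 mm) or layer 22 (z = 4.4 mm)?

layer 22 (z = 4.4 mm)

Layer 2 (z = 0.4): the 8×14 cube contributes its full rectangle (perimeter 44.00 mm); the cube at (6.5, 5.5) is not intersected at this z (z outside [4, 9]); the cube at (12, -3) is absent (z outside [11, 27.5]); Merging all regions: only the 8×14 cube is present, so the union is just that shape — boundary = 44.00 mm; (rotated 70° about Z; rotation is an isometry so areas/perimeters/island counts are preserved). So its perimeter = 44.00 mm. Layer 22 (z = 4.4): the cube is present — its section is the full 8×14 rectangle (perimeter 44.00 mm); the 12.5×19 cube at (6.5, 5.5) contributes its full rectangle (perimeter 63.00 mm); the cube at (12, -3) is not intersected at this z (z outside [11, 27.5]); Merging all regions: the regions partially overlap (shared area 12.75 mm²), so the edge portions inside another operand are dropped and the merged outline is re-measured after clipping — boundary = 87.00 mm; (whole slice rotated 70° about Z — lengths, areas and connectivity unchanged). So its perimeter = 87.00 mm. Layer 22 is larger (87.00 vs 44.00 mm).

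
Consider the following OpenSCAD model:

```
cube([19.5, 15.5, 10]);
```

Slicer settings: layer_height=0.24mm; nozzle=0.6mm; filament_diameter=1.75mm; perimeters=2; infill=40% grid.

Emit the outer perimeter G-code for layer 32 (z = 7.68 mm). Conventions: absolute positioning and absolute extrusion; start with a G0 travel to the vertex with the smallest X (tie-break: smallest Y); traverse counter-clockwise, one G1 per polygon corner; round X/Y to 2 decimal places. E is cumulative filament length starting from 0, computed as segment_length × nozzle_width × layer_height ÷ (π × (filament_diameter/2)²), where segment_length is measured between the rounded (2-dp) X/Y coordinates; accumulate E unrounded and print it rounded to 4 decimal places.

G0 X0.00 Y0.00 Z7.68
G1 X19.50 Y0.00 E1.1674
G1 X19.50 Y15.50 E2.0954
G1 X0.00 Y15.50 E3.2628
G1 X0.00 Y0.00 E4.1908

At z = 7.68 mm: the cube (footprint 19.5×15.5) is included at this height. The outline is a single polygon with 4 vertices. Extrusion per mm of travel: 0.6 × 0.24 / (π × 0.875²) = 0.059868. Accumulating E over each segment gives final E = 4.1908.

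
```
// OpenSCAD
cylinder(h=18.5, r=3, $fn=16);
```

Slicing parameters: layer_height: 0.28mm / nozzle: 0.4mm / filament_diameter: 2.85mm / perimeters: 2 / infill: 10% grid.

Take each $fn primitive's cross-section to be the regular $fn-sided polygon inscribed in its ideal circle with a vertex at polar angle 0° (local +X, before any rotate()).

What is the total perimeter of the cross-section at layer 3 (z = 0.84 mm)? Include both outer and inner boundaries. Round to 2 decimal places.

At z = 0.84 mm: the r=3 cylinder contributes a regular 16-gon of circumradius 3 (perimeter = 2·16·3.000·sin(180°/16) = 18.73 mm). Overall, the cross-section is a single solid region. Total boundary length (outer) = 18.73 mm.

18.73 mm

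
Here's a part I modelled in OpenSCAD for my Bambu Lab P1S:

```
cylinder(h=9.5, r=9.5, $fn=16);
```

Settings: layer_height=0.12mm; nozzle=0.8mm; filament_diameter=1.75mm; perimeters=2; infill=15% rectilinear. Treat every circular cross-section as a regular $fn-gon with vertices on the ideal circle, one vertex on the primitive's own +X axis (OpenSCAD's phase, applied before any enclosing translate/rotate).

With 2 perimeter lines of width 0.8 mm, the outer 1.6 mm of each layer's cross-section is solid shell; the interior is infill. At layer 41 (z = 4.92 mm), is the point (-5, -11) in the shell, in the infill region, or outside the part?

At z = 4.92 mm: the cylinder: section is a regular 16-gon, circumradius r=9.5. Overall, the cross-section is a single solid region. The nearest boundary edge runs (-6.72, -6.72)→(-3.64, -8.78); distance from the point to it = 2.61 mm. The point is not inside any of the regions above, so it lies outside the cross-section (2.61 mm from the nearest boundary).

outside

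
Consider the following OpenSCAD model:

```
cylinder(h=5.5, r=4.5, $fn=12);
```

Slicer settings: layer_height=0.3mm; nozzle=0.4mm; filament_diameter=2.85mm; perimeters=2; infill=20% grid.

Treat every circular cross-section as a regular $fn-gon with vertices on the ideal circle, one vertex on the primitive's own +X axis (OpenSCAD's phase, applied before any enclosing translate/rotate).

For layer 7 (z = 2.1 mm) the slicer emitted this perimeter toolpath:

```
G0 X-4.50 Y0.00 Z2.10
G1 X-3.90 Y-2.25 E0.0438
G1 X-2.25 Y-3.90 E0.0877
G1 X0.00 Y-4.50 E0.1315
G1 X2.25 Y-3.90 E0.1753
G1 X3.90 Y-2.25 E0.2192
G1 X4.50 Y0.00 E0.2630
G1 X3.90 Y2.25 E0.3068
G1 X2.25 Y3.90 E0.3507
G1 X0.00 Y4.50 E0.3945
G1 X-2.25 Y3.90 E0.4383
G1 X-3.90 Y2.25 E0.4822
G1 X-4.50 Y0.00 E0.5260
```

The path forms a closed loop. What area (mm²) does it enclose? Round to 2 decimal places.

Apply the shoelace formula to the sequence of (X, Y) vertices; enclosed area = 60.79 mm².

60.79 mm²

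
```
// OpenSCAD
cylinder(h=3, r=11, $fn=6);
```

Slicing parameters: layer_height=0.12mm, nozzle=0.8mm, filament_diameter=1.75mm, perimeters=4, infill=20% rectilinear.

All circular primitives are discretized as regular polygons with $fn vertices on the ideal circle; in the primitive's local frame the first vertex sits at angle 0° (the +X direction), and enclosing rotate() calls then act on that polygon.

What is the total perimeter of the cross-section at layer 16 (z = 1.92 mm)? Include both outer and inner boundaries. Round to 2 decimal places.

At z = 1.92 mm: the cylinder: section is a regular 6-gon, circumradius r=11 (perimeter = 2·6·11.000·sin(180°/6) = 66.00 mm). Overall, the cross-section is a single solid region. Total boundary length (outer) = 66.00 mm.

66.00 mm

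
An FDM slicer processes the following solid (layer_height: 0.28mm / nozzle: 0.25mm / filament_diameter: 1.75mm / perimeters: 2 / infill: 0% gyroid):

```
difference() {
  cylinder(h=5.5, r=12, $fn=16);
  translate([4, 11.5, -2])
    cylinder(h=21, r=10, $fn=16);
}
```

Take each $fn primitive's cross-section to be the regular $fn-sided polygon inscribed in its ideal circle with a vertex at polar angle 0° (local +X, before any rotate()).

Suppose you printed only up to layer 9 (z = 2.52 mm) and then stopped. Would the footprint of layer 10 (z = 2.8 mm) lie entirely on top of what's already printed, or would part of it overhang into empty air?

Compare the two slices. At z = 2.52: the r=12 cylinder contributes a regular 16-gon of circumradius 12 (area = (16/2)·12.000²·sin(360°/16) = 440.85 mm²); the r=10 cylinder at (4, 11.5) contributes a regular 16-gon of circumradius 10 (area = (16/2)·10.000²·sin(360°/16) = 306.15 mm²); Subtracting the remaining from the first: starting from the r=12 cylinder (440.85 mm²), the r=10 cylinder at (4, 11.5) partially overlaps it — only the 119.65 mm² overlap (of its 306.15 mm²) is removed, clipping the outline — area = 321.20 mm². At z = 2.8: the cylinder: section is a regular 16-gon, circumradius r=12 (area = (16/2)·12.000²·sin(360°/16) = 440.85 mm²); the cylinder at (4, 11.5): section is a regular 16-gon, circumradius r=10 (area = (16/2)·10.000²·sin(360°/16) = 306.15 mm²); Taking the first minus the rest: starting from the r=12 cylinder (440.85 mm²), the r=10 cylinder at (4, 11.5) partially overlaps it — only the 119.65 mm² overlap (of its 306.15 mm²) is removed, clipping the outline — area = 321.20 mm². Checking containment: the cross-section at z = 2.8 is a subset of the cross-section at z = 2.52.

entirely on top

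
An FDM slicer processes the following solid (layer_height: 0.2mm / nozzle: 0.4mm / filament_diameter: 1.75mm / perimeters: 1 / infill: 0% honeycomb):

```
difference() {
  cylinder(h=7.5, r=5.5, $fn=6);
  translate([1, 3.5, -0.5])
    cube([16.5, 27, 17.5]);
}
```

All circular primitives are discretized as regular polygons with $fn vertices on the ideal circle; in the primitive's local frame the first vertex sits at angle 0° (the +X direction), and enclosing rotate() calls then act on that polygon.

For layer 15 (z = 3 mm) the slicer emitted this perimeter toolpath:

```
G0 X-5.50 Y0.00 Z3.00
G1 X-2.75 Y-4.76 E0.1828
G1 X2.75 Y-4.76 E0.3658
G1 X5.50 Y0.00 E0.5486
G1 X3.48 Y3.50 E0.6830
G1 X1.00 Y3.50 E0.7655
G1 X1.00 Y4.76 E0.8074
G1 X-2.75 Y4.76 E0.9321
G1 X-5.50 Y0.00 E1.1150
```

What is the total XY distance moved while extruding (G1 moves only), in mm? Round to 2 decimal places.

33.52 mm

Sum the Euclidean lengths of each G1 segment: total = 33.52 mm.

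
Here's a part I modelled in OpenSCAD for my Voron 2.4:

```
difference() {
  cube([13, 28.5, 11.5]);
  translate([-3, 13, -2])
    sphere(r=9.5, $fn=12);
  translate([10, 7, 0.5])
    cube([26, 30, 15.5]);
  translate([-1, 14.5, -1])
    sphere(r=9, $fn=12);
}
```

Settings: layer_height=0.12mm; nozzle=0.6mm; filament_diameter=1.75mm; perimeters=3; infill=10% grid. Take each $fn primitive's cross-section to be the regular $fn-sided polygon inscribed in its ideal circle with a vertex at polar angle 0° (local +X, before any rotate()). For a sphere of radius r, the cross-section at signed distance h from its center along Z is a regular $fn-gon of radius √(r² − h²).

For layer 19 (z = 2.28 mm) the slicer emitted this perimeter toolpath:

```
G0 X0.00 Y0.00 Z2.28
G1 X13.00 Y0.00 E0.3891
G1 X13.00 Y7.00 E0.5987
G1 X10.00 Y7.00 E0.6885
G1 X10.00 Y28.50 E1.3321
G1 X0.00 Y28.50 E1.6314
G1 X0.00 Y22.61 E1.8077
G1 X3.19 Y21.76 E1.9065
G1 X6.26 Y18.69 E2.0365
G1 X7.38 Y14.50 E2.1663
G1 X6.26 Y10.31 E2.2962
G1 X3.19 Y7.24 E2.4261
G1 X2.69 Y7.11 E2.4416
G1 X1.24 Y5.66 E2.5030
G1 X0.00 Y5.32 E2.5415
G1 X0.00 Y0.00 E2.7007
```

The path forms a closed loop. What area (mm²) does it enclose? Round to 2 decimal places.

215.04 mm²

Apply the shoelace formula to the sequence of (X, Y) vertices; enclosed area = 215.04 mm².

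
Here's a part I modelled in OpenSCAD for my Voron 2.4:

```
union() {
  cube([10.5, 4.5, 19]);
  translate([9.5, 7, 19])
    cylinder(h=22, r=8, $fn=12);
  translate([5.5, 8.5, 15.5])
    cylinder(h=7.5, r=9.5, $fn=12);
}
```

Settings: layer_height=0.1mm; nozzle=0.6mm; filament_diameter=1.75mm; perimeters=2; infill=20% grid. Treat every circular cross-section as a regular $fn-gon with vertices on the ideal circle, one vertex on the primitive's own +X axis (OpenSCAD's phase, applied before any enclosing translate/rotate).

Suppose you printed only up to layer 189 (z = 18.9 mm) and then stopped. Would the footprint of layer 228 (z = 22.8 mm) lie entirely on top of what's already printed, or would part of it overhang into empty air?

Compare the two slices. At z = 18.9: the cube (footprint 10.5×4.5) is included at this height (area 47.25 mm²); the cylinder at (9.5, 7) is not intersected at this z (z outside [19, 41]); the r=9.5 cylinder at (5.5, 8.5) gives a regular 12-gon of circumradius 9.5 (constant along its height) (area = (12/2)·9.500²·sin(360°/12) = 270.75 mm²); Taking the union: the regions partially overlap — summed areas 318.00 mm² minus the doubly-counted overlap 46.39 mm² gives 271.61 mm² — area = 271.61 mm². At z = 22.8: the cube is not intersected at this z (z outside [0, 19]); the cylinder at (9.5, 7): section is a regular 12-gon, circumradius r=8 (area = (12/2)·8.000²·sin(360°/12) = 192.00 mm²); the r=9.5 cylinder at (5.5, 8.5) contributes a regular 12-gon of circumradius 9.5 (area = (12/2)·9.500²·sin(360°/12) = 270.75 mm²); Merging all regions: the regions partially overlap — summed areas 462.75 mm² minus the doubly-counted overlap 154.60 mm² gives 308.15 mm² — area = 308.15 mm². Checking containment: at z = 22.8 the cross-section extends beyond the z = 18.9 cross-section by about 37.16 mm².

part overhangs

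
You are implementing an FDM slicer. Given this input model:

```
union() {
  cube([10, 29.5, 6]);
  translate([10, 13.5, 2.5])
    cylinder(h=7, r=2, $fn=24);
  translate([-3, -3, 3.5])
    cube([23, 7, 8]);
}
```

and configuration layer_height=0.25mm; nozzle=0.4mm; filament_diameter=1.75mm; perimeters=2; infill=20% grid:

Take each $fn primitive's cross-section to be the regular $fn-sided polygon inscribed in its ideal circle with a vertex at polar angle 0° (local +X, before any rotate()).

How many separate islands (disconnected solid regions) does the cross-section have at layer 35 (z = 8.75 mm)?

2

At z = 8.75 mm: the cube is absent (z outside [0, 6]); the cylinder at (10, 13.5): section is a regular 24-gon, circumradius r=2; the 23×7 cube at (-3, -3) contributes its full rectangle; Merging all regions: the 2 present regions are separate (no shared area or edge), so areas and boundary lengths simply add and each stays a separate island — 2 connected regions. Overall, the cross-section has 2 separate islands. Island count = 2.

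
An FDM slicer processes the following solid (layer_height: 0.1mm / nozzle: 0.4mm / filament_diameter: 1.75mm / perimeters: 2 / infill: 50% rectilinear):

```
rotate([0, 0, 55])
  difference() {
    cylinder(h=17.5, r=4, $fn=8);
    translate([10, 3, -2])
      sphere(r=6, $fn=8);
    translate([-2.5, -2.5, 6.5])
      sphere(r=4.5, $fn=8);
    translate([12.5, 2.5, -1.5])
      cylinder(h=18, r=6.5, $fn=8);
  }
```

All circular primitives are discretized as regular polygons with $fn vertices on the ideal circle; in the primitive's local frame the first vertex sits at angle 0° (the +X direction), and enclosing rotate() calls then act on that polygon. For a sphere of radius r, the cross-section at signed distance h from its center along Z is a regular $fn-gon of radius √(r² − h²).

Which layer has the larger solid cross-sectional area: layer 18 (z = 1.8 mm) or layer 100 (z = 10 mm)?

layer 18 (z = 1.8 mm)

Layer 18 (z = 1.8): the r=4 cylinder contributes a regular 8-gon of circumradius 4 (area = (8/2)·4.000²·sin(360°/8) = 45.25 mm²); the r=6 sphere at (10, 3) slices to a regular 8-gon of circumradius 4.643 (√(r²−h²) with h=3.8 from center) (area = (8/2)·4.643²·sin(360°/8) = 60.98 mm²); the sphere at (-2.5, -2.5) does not reach this height (|z−center|=4.700 > r=4.5); the r=6.5 cylinder at (12.5, 2.5) gives a regular 8-gon of circumradius 6.5 (constant along its height) (area = (8/2)·6.500²·sin(360°/8) = 119.50 mm²); Taking the first minus the rest: starting from the r=4 cylinder (45.25 mm²), the r=6 sphere at (10, 3) misses the remaining region (no effect); the r=6.5 cylinder at (12.5, 2.5) misses the remaining region (no effect) — area = 45.25 mm²; (rotated 55° about Z; rotation is an isometry so areas/perimeters/island counts are preserved). So its area = 45.25 mm². Layer 100 (z = 10): the r=4 cylinder contributes a regular 8-gon of circumradius 4 (area = (8/2)·4.000²·sin(360°/8) = 45.25 mm²); the sphere at (10, 3) is not intersected at this z (|z−center|=12.000 > r=6); the sphere at (-2.5, -2.5): section is a regular 8-gon, circumradius = √(r²−h²) = √(4.5²−3.5²) = 2.828 (area = (8/2)·2.828²·sin(360°/8) = 22.63 mm²); the r=6.5 cylinder at (12.5, 2.5) gives a regular 8-gon of circumradius 6.5 (constant along its height) (area = (8/2)·6.500²·sin(360°/8) = 119.50 mm²); After the difference (first − rest): starting from the r=4 cylinder (45.25 mm²), the r=4.5 sphere at (-2.5, -2.5) partially overlaps it — only the 10.80 mm² overlap (of its 22.63 mm²) is removed, clipping the outline; the r=6.5 cylinder at (12.5, 2.5) misses the remaining region (no effect) — area = 34.45 mm²; (whole slice rotated 55° about Z — lengths, areas and connectivity unchanged). So its area = 34.45 mm². Layer 18 is larger (45.25 vs 34.45 mm²).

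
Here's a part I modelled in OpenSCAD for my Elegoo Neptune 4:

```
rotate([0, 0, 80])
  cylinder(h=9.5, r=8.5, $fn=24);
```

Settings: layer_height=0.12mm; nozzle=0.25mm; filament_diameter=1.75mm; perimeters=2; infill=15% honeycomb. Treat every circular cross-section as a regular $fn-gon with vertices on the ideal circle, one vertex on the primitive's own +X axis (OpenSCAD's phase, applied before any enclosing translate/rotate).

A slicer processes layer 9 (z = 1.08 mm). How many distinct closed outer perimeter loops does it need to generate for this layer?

1

At z = 1.08 mm: the r=8.5 cylinder gives a regular 24-gon of circumradius 8.5 (constant along its height); (rotated 80° about Z; rotation is an isometry so areas/perimeters/island counts are preserved). The result has 1 disconnected region.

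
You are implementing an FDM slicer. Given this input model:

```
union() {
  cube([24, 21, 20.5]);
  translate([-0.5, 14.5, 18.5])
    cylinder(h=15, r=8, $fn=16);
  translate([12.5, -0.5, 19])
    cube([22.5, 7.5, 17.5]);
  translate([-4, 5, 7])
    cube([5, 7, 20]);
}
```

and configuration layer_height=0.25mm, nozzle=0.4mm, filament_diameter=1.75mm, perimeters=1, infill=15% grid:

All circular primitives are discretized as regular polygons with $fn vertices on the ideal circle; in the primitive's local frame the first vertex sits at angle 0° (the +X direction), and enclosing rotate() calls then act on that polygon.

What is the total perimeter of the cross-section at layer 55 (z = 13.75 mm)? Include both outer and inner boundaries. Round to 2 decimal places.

At z = 13.75 mm: the cube (footprint 24×21) is included at this height (perimeter 90.00 mm); the cylinder at (-0.5, 14.5) is not intersected at this z (z outside [18.5, 33.5]); the cube at (12.5, -0.5) is absent (z outside [19, 36.5]); the 5×7 cube at (-4, 5) contributes its full rectangle (perimeter 24.00 mm); Merging all regions: the regions partially overlap (shared area 7.00 mm²), so the edge portions inside another operand are dropped and the merged outline is re-measured after clipping — boundary = 98.00 mm. Overall, the cross-section is a single solid region. Total boundary length (outer) = 98.00 mm.

98.00 mm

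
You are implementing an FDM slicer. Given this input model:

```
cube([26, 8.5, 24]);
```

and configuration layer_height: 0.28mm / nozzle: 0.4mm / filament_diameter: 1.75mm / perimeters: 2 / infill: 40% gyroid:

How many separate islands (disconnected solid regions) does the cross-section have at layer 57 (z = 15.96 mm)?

At z = 15.96 mm: the 26×8.5 cube contributes its full rectangle. Overall, the cross-section is a single solid region. Island count = 1.

1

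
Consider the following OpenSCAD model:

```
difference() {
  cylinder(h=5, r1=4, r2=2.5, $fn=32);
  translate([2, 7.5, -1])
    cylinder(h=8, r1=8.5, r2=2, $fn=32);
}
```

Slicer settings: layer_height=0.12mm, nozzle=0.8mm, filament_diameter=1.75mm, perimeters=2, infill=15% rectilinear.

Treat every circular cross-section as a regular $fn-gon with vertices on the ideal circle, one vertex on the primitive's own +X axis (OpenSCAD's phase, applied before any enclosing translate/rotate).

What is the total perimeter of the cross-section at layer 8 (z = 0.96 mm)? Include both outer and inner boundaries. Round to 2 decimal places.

22.05 mm

At z = 0.96 mm: the cone: at t=0.192 of its height the radius interpolates to r₁+(r₂−r₁)t = 3.712, giving a regular 32-gon of that circumradius (perimeter = 2·32·3.712·sin(180°/32) = 23.29 mm); the cone at (2, 7.5): at t=0.245 of its height the radius interpolates to r₁+(r₂−r₁)t = 6.907, giving a regular 32-gon of that circumradius (perimeter = 2·32·6.907·sin(180°/32) = 43.33 mm); Taking the first minus the rest: starting from the cone, the cone at (2, 7.5) partially overlaps it — only the 13.01 mm² overlap (of its 148.94 mm²) is removed, clipping the outline — boundary = 22.05 mm. Overall, the cross-section is a single solid region. Total boundary length (outer) = 22.05 mm.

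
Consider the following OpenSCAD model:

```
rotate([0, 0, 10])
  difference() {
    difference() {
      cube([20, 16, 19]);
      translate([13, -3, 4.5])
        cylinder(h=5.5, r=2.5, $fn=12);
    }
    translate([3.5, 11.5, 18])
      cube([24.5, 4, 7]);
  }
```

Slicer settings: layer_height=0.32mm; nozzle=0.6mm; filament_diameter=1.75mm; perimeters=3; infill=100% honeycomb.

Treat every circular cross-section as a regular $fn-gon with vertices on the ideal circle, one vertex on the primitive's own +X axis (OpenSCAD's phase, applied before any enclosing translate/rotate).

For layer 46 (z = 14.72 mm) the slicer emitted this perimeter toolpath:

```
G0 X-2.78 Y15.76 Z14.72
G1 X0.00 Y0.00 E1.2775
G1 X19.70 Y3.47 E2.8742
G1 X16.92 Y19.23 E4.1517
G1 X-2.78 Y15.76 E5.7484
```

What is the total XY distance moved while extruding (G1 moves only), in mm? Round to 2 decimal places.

Sum the Euclidean lengths of each G1 segment: total = 72.01 mm.

72.01 mm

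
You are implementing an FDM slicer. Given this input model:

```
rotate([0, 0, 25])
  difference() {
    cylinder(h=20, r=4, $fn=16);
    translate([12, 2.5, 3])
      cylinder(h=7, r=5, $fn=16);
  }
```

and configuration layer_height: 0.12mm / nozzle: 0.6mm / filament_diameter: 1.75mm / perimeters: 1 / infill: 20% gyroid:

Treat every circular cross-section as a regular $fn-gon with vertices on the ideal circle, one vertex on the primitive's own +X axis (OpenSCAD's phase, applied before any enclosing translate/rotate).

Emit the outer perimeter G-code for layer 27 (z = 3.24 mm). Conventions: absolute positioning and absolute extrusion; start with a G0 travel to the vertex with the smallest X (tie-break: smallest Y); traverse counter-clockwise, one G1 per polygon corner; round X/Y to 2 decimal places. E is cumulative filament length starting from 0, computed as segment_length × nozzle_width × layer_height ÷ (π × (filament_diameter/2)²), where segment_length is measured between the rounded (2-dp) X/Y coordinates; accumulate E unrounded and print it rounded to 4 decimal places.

G0 X-4.00 Y-0.17 Z3.24
G1 X-3.63 Y-1.69 E0.0468
G1 X-2.70 Y-2.95 E0.0937
G1 X-1.37 Y-3.76 E0.1403
G1 X0.17 Y-4.00 E0.1870
G1 X1.69 Y-3.63 E0.2338
G1 X2.95 Y-2.70 E0.2807
G1 X3.76 Y-1.37 E0.3273
G1 X4.00 Y0.17 E0.3740
G1 X3.63 Y1.69 E0.4208
G1 X2.70 Y2.95 E0.4677
G1 X1.37 Y3.76 E0.5143
G1 X-0.17 Y4.00 E0.5609
G1 X-1.69 Y3.63 E0.6078
G1 X-2.95 Y2.70 E0.6546
G1 X-3.76 Y1.37 E0.7013
G1 X-4.00 Y-0.17 E0.7479

At z = 3.24 mm: the r=4 cylinder contributes a regular 16-gon of circumradius 4; the r=5 cylinder at (12, 2.5) contributes a regular 16-gon of circumradius 5; Subtracting the remaining from the first: starting from the r=4 cylinder, the r=5 cylinder at (12, 2.5) misses the remaining region (no effect) — 1 connected region; (rotated 25° about Z; rotation is an isometry so areas/perimeters/island counts are preserved). The outline is a single polygon with 16 vertices. Extrusion per mm of travel: 0.6 × 0.12 / (π × 0.875²) = 0.029934. Accumulating E over each segment gives final E = 0.7479.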